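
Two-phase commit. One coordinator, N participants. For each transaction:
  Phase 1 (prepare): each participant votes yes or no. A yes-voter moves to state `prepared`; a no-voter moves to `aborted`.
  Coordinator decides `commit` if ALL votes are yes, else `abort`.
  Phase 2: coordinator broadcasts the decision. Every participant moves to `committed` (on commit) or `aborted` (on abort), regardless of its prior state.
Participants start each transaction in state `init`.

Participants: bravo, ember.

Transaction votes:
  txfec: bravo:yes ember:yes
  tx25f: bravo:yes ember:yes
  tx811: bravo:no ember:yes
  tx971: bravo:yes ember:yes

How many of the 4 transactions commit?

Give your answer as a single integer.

txfec: all yes -> commit (commits=1)
tx25f: all yes -> commit (commits=2)
tx811: no from bravo -> abort (commits=2)
tx971: all yes -> commit (commits=3)

Answer: 3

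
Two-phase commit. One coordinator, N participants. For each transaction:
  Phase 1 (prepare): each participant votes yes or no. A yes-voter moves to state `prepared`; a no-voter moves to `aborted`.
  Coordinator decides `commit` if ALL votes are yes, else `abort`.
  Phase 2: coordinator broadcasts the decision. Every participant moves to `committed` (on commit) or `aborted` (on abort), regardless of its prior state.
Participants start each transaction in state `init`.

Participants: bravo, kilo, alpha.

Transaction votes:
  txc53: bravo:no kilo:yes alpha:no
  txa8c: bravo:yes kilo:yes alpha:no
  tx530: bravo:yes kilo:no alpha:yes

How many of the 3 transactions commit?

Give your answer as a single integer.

Answer: 0

Derivation:
txc53: no from bravo, alpha -> abort (commits=0)
txa8c: no from alpha -> abort (commits=0)
tx530: no from kilo -> abort (commits=0)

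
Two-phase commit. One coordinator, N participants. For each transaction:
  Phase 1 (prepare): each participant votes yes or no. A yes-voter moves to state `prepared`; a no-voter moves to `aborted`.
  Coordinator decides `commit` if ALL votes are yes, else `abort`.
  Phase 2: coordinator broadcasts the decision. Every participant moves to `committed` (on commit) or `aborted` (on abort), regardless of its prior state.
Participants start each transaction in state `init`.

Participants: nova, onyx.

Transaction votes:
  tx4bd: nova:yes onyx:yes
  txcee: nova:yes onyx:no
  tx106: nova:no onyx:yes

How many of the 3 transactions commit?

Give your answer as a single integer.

Answer: 1

Derivation:
tx4bd: all yes -> commit (commits=1)
txcee: no from onyx -> abort (commits=1)
tx106: no from nova -> abort (commits=1)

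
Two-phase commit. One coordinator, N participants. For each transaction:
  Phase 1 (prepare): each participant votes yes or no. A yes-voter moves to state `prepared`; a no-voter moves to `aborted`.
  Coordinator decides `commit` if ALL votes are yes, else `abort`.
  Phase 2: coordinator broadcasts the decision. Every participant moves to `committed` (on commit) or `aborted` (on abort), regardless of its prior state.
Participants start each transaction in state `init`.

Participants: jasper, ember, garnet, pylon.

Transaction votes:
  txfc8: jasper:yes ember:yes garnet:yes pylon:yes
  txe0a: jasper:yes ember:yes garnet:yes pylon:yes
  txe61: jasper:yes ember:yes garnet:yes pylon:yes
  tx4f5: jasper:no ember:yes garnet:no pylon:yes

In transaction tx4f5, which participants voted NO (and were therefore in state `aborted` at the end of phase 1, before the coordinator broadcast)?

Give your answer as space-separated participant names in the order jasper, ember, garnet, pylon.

Answer: jasper garnet

Derivation:
Txn tx4f5 phase 1: jasper no -> aborted; ember yes -> prepared; garnet no -> aborted; pylon yes -> prepared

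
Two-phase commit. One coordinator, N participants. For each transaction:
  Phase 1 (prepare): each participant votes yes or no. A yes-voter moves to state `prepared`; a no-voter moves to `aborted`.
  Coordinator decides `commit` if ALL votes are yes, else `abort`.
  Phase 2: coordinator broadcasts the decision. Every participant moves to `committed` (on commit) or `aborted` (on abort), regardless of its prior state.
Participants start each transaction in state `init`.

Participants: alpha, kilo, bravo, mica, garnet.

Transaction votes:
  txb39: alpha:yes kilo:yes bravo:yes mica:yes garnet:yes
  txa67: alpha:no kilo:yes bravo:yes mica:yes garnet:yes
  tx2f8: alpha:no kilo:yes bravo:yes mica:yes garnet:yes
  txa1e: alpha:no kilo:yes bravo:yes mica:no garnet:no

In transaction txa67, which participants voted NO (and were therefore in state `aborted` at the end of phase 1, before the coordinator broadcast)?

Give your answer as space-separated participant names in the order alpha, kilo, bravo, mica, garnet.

Txn txa67 phase 1: alpha no -> aborted; kilo yes -> prepared; bravo yes -> prepared; mica yes -> prepared; garnet yes -> prepared

Answer: alpha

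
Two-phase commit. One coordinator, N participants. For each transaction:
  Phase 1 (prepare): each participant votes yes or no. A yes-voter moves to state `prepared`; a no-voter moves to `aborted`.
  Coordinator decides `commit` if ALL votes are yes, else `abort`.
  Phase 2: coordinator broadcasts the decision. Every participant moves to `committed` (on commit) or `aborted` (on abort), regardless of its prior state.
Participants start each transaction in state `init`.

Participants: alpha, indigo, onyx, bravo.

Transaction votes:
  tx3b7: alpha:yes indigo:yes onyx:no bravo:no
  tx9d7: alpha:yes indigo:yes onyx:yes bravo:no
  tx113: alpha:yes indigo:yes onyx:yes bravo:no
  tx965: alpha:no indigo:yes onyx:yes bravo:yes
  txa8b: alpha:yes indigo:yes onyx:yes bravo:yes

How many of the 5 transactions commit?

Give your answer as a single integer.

tx3b7: no from onyx, bravo -> abort (commits=0)
tx9d7: no from bravo -> abort (commits=0)
tx113: no from bravo -> abort (commits=0)
tx965: no from alpha -> abort (commits=0)
txa8b: all yes -> commit (commits=1)

Answer: 1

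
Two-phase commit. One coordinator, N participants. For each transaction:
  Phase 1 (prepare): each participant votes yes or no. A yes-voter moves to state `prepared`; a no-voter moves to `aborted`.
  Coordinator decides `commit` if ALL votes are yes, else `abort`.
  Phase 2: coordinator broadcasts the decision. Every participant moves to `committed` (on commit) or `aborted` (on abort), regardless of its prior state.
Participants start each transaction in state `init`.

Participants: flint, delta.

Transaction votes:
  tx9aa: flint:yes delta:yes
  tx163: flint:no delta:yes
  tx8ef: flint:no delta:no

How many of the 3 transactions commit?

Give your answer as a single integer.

tx9aa: all yes -> commit (commits=1)
tx163: no from flint -> abort (commits=1)
tx8ef: no from flint, delta -> abort (commits=1)

Answer: 1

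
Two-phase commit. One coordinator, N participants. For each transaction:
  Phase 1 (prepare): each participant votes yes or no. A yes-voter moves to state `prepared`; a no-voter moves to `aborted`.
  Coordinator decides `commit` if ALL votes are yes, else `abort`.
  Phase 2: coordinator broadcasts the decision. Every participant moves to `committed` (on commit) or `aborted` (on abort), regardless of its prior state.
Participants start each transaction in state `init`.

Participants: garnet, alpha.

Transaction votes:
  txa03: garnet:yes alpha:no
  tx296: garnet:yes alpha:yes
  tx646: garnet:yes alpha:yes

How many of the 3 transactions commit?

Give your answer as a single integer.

txa03: no from alpha -> abort (commits=0)
tx296: all yes -> commit (commits=1)
tx646: all yes -> commit (commits=2)

Answer: 2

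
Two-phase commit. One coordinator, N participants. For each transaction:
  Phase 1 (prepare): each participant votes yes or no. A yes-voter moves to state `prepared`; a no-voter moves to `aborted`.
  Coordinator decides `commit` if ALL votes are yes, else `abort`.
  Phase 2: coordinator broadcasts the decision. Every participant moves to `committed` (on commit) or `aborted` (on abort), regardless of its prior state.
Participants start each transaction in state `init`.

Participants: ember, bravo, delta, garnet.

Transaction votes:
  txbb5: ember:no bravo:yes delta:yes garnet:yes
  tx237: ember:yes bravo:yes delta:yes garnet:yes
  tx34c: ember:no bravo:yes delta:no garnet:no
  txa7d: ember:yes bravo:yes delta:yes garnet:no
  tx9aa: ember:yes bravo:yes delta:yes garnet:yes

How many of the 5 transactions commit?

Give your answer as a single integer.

Answer: 2

Derivation:
txbb5: no from ember -> abort (commits=0)
tx237: all yes -> commit (commits=1)
tx34c: no from ember, delta, garnet -> abort (commits=1)
txa7d: no from garnet -> abort (commits=1)
tx9aa: all yes -> commit (commits=2)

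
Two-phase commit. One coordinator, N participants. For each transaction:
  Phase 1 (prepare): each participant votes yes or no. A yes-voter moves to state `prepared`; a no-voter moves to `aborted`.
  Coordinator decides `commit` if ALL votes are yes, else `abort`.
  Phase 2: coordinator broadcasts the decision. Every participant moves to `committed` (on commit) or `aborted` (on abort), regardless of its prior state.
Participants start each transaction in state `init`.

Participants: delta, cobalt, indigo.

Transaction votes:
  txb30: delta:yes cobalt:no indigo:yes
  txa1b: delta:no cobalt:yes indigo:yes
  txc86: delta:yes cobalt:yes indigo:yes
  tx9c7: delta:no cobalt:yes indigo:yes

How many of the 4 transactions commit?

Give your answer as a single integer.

Answer: 1

Derivation:
txb30: no from cobalt -> abort (commits=0)
txa1b: no from delta -> abort (commits=0)
txc86: all yes -> commit (commits=1)
tx9c7: no from delta -> abort (commits=1)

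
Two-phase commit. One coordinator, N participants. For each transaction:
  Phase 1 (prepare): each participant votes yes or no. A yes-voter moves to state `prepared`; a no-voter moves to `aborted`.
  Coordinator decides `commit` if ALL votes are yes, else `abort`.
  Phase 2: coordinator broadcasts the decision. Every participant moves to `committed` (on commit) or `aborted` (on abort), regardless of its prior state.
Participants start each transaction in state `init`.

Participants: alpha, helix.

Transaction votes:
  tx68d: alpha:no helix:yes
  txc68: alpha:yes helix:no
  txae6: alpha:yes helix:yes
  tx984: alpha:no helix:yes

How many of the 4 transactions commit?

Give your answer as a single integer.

tx68d: no from alpha -> abort (commits=0)
txc68: no from helix -> abort (commits=0)
txae6: all yes -> commit (commits=1)
tx984: no from alpha -> abort (commits=1)

Answer: 1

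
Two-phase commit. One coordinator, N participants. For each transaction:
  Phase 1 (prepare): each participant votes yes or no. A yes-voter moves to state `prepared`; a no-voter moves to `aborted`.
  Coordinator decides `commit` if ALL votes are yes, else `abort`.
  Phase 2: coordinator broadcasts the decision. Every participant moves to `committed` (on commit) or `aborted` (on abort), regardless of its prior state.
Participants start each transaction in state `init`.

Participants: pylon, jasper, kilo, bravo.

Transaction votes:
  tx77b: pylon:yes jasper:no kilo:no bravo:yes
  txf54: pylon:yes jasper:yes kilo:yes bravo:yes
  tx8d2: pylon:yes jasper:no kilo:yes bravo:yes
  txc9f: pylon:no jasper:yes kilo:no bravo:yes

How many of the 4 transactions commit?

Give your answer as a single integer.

Answer: 1

Derivation:
tx77b: no from jasper, kilo -> abort (commits=0)
txf54: all yes -> commit (commits=1)
tx8d2: no from jasper -> abort (commits=1)
txc9f: no from pylon, kilo -> abort (commits=1)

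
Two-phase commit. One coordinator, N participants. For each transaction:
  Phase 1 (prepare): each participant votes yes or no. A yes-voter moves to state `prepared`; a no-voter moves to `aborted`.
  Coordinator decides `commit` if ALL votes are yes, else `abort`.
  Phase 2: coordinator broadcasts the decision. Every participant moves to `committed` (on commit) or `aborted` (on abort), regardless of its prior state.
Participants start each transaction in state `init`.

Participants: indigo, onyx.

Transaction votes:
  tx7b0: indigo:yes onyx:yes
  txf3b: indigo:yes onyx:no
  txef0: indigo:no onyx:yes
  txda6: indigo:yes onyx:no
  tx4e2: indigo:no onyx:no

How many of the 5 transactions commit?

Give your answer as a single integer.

tx7b0: all yes -> commit (commits=1)
txf3b: no from onyx -> abort (commits=1)
txef0: no from indigo -> abort (commits=1)
txda6: no from onyx -> abort (commits=1)
tx4e2: no from indigo, onyx -> abort (commits=1)

Answer: 1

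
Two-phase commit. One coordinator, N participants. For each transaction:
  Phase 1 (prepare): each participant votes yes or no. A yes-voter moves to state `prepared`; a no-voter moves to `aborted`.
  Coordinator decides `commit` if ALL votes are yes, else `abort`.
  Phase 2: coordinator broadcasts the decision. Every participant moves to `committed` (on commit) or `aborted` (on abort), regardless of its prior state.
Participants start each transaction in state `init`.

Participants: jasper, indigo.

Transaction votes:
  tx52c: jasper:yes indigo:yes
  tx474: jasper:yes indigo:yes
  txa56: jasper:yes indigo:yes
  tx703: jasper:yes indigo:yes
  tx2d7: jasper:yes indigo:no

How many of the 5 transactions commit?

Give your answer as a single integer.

Answer: 4

Derivation:
tx52c: all yes -> commit (commits=1)
tx474: all yes -> commit (commits=2)
txa56: all yes -> commit (commits=3)
tx703: all yes -> commit (commits=4)
tx2d7: no from indigo -> abort (commits=4)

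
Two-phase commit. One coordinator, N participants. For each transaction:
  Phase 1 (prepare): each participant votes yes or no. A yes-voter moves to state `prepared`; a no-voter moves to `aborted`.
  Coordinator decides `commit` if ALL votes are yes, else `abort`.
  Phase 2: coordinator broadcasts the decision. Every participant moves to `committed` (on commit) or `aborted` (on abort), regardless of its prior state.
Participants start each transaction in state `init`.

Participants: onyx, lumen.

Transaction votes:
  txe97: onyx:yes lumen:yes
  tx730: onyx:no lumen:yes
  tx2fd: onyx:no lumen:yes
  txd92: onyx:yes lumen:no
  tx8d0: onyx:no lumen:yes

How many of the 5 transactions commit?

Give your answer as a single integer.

Answer: 1

Derivation:
txe97: all yes -> commit (commits=1)
tx730: no from onyx -> abort (commits=1)
tx2fd: no from onyx -> abort (commits=1)
txd92: no from lumen -> abort (commits=1)
tx8d0: no from onyx -> abort (commits=1)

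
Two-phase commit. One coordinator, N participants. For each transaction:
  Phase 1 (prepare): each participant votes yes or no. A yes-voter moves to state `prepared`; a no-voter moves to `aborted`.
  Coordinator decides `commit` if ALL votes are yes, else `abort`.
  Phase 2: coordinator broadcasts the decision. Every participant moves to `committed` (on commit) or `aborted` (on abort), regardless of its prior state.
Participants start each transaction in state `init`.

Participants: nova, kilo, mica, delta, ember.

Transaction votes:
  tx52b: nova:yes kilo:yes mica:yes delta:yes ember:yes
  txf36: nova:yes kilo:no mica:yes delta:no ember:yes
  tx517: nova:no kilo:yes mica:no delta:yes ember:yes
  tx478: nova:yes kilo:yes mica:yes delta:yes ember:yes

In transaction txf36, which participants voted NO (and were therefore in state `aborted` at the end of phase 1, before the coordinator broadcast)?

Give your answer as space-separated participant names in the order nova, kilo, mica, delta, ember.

Answer: kilo delta

Derivation:
Txn txf36 phase 1: nova yes -> prepared; kilo no -> aborted; mica yes -> prepared; delta no -> aborted; ember yes -> prepared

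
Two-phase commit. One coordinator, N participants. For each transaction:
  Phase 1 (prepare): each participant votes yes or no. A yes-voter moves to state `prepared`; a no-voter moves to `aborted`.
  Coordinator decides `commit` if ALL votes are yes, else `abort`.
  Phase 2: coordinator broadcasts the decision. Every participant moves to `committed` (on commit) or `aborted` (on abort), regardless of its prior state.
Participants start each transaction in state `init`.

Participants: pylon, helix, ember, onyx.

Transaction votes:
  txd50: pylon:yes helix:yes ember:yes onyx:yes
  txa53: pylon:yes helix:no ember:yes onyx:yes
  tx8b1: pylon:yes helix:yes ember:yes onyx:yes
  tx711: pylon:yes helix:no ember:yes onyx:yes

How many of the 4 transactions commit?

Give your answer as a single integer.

Answer: 2

Derivation:
txd50: all yes -> commit (commits=1)
txa53: no from helix -> abort (commits=1)
tx8b1: all yes -> commit (commits=2)
tx711: no from helix -> abort (commits=2)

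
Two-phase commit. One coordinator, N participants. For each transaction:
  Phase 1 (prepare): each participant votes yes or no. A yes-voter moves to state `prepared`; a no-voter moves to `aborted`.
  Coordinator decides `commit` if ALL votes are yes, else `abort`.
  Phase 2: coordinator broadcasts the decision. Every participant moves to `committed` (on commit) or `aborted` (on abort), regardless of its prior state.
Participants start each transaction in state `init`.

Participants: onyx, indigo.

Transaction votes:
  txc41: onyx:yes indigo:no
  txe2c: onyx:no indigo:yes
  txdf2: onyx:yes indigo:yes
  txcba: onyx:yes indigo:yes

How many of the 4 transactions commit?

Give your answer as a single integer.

Answer: 2

Derivation:
txc41: no from indigo -> abort (commits=0)
txe2c: no from onyx -> abort (commits=0)
txdf2: all yes -> commit (commits=1)
txcba: all yes -> commit (commits=2)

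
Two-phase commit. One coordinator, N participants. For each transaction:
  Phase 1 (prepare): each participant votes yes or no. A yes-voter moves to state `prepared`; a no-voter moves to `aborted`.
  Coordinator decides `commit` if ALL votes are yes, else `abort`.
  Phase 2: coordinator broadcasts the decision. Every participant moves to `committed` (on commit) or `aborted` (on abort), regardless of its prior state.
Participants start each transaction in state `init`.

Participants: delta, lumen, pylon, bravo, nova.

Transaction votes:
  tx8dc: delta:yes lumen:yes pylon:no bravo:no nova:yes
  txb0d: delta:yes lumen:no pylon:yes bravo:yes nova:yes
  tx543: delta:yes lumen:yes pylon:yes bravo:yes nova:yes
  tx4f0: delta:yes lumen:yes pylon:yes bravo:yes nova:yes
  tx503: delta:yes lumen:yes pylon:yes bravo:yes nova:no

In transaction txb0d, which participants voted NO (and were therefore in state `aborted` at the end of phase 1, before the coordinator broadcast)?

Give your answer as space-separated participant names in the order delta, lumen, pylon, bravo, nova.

Answer: lumen

Derivation:
Txn txb0d phase 1: delta yes -> prepared; lumen no -> aborted; pylon yes -> prepared; bravo yes -> prepared; nova yes -> prepared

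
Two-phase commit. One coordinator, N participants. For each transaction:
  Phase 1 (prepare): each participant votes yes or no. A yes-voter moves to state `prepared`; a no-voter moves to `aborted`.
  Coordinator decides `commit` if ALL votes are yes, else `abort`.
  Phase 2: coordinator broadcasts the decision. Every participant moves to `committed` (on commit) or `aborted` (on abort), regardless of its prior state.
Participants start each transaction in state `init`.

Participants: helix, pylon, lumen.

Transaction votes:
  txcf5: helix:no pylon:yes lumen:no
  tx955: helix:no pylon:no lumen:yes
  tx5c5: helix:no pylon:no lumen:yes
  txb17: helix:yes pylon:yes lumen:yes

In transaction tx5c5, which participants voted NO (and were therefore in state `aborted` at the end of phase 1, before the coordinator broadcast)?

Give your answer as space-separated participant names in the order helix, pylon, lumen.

Txn tx5c5 phase 1: helix no -> aborted; pylon no -> aborted; lumen yes -> prepared

Answer: helix pylon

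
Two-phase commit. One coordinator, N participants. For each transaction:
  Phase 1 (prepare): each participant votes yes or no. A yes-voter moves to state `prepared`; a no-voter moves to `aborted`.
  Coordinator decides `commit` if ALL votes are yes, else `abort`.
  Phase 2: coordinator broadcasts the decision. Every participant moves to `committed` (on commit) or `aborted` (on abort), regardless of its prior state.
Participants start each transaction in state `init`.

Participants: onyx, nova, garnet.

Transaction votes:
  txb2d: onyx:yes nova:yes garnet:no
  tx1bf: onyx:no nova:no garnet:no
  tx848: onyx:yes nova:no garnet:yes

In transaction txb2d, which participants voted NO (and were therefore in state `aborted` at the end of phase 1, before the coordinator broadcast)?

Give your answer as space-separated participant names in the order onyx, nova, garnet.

Answer: garnet

Derivation:
Txn txb2d phase 1: onyx yes -> prepared; nova yes -> prepared; garnet no -> aborted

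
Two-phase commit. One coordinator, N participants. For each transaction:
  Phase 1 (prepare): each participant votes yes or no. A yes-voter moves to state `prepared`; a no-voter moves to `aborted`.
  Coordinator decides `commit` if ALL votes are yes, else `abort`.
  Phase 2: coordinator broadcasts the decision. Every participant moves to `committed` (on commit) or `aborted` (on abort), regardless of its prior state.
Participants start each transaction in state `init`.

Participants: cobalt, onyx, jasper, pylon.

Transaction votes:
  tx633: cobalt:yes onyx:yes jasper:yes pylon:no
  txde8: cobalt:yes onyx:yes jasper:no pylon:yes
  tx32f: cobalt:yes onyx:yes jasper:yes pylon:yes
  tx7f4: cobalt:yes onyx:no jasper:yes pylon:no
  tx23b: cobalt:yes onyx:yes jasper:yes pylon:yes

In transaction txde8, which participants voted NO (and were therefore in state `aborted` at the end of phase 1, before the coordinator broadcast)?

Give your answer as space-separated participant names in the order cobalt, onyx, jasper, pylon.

Answer: jasper

Derivation:
Txn txde8 phase 1: cobalt yes -> prepared; onyx yes -> prepared; jasper no -> aborted; pylon yes -> prepared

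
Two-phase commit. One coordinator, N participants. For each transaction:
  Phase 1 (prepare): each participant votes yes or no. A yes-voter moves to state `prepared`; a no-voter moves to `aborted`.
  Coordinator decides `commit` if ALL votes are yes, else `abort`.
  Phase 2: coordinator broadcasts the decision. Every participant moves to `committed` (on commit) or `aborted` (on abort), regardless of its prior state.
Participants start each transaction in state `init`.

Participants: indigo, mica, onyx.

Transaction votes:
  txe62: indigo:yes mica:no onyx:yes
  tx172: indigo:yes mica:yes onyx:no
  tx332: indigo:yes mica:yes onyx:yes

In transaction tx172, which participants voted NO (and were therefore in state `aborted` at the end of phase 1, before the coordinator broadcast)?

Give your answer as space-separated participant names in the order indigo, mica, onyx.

Answer: onyx

Derivation:
Txn tx172 phase 1: indigo yes -> prepared; mica yes -> prepared; onyx no -> aborted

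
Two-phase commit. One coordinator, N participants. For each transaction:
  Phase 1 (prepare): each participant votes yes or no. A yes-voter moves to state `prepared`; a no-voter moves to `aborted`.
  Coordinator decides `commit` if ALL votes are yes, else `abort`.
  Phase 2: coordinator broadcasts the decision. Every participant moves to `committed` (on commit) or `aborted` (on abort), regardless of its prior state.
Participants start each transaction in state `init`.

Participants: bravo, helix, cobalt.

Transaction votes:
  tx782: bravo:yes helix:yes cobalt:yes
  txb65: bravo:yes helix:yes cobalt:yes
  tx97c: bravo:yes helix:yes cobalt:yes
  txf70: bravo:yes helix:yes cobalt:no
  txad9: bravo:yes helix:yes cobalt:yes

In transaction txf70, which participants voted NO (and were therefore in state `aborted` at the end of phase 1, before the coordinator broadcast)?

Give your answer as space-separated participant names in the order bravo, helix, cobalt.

Txn txf70 phase 1: bravo yes -> prepared; helix yes -> prepared; cobalt no -> aborted

Answer: cobalt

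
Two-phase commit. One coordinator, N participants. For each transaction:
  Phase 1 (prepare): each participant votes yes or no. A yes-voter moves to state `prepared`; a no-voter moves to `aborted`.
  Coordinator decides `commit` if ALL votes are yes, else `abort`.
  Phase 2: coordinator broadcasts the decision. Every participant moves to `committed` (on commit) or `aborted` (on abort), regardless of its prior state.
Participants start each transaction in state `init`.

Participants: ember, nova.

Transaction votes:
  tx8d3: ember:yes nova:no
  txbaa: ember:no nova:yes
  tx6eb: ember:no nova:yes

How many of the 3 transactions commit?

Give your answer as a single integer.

Answer: 0

Derivation:
tx8d3: no from nova -> abort (commits=0)
txbaa: no from ember -> abort (commits=0)
tx6eb: no from ember -> abort (commits=0)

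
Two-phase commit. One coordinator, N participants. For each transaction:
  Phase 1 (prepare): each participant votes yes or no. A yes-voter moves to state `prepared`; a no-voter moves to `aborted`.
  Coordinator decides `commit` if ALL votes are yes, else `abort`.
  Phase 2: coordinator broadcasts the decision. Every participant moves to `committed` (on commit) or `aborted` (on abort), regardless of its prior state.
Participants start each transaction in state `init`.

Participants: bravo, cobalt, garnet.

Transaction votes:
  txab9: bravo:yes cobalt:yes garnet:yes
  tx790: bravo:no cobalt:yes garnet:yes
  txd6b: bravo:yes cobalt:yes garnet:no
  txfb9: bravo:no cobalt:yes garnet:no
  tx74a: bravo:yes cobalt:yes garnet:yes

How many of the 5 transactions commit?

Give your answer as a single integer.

txab9: all yes -> commit (commits=1)
tx790: no from bravo -> abort (commits=1)
txd6b: no from garnet -> abort (commits=1)
txfb9: no from bravo, garnet -> abort (commits=1)
tx74a: all yes -> commit (commits=2)

Answer: 2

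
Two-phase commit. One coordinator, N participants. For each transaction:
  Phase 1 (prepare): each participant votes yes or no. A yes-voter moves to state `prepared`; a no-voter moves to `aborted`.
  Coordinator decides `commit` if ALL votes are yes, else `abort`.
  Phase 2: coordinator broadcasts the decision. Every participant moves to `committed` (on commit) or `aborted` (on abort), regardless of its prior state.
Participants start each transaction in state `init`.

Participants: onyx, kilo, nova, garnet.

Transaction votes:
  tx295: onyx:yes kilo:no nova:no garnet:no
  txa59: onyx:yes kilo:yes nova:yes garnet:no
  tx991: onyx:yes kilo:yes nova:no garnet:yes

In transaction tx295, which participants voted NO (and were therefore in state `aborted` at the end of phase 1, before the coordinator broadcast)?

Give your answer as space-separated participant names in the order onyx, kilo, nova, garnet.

Answer: kilo nova garnet

Derivation:
Txn tx295 phase 1: onyx yes -> prepared; kilo no -> aborted; nova no -> aborted; garnet no -> aborted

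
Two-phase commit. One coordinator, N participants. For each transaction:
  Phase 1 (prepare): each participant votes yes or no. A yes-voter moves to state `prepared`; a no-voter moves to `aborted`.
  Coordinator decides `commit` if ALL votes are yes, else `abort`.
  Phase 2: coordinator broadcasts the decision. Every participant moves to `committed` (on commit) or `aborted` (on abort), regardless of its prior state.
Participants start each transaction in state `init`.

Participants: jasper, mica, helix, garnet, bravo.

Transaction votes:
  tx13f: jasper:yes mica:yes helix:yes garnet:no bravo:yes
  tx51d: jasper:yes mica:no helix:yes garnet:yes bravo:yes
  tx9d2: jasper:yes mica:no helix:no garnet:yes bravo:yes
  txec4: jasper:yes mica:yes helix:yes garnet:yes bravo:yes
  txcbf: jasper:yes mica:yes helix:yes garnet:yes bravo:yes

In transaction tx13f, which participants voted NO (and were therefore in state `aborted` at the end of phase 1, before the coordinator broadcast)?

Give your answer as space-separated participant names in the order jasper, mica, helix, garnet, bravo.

Answer: garnet

Derivation:
Txn tx13f phase 1: jasper yes -> prepared; mica yes -> prepared; helix yes -> prepared; garnet no -> aborted; bravo yes -> prepared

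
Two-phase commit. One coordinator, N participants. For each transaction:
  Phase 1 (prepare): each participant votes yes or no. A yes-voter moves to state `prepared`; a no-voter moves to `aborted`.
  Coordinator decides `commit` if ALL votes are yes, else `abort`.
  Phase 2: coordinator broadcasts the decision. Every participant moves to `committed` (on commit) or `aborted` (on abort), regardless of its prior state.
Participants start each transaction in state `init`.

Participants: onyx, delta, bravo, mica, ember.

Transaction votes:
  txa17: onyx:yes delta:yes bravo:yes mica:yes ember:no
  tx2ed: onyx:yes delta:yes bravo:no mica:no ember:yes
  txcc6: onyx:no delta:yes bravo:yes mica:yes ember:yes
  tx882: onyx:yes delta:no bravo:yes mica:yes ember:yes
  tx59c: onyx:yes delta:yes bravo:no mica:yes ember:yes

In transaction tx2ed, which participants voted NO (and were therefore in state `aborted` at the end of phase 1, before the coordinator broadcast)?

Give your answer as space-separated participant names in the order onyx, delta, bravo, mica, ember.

Txn tx2ed phase 1: onyx yes -> prepared; delta yes -> prepared; bravo no -> aborted; mica no -> aborted; ember yes -> prepared

Answer: bravo mica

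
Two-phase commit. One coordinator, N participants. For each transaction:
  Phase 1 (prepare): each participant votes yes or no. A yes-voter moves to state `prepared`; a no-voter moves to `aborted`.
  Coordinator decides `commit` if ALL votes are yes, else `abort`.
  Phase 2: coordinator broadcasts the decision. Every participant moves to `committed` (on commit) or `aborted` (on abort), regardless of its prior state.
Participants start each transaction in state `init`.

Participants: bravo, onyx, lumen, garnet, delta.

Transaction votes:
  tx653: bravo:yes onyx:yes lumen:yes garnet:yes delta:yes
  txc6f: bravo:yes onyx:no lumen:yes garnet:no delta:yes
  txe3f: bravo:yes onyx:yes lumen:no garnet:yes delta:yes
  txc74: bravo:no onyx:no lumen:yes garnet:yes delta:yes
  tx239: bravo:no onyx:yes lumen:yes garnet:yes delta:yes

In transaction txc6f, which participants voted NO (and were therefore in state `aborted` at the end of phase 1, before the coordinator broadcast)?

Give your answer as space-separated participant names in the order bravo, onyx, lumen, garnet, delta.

Txn txc6f phase 1: bravo yes -> prepared; onyx no -> aborted; lumen yes -> prepared; garnet no -> aborted; delta yes -> prepared

Answer: onyx garnet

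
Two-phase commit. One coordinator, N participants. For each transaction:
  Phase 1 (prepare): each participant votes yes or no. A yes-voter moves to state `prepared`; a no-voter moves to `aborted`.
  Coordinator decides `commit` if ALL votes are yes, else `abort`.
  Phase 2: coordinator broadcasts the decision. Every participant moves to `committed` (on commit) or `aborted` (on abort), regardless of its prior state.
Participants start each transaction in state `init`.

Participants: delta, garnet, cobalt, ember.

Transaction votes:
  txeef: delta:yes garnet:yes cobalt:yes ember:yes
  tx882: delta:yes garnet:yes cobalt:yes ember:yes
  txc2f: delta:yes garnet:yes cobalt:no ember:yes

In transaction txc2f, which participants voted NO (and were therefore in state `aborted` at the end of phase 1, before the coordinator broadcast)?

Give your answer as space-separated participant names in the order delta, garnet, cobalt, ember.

Answer: cobalt

Derivation:
Txn txc2f phase 1: delta yes -> prepared; garnet yes -> prepared; cobalt no -> aborted; ember yes -> prepared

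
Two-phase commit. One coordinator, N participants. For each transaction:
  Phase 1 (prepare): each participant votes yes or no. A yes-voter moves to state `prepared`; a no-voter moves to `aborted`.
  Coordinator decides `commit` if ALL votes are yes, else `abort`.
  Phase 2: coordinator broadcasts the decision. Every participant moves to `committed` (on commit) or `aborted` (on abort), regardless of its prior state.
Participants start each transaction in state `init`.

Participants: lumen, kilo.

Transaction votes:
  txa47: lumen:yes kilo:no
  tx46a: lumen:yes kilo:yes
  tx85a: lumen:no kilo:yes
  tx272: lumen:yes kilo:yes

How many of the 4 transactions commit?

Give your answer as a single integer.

txa47: no from kilo -> abort (commits=0)
tx46a: all yes -> commit (commits=1)
tx85a: no from lumen -> abort (commits=1)
tx272: all yes -> commit (commits=2)

Answer: 2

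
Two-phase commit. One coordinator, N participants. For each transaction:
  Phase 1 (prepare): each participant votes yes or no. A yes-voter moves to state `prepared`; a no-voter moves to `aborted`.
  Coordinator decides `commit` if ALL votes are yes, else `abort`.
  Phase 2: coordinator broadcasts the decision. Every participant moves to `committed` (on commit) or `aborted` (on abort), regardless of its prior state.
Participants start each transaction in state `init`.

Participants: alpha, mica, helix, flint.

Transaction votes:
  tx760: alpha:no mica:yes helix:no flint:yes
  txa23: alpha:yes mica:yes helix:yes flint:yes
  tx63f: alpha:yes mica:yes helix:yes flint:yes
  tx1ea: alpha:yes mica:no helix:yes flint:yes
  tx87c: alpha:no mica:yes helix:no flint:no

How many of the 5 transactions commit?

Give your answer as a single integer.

tx760: no from alpha, helix -> abort (commits=0)
txa23: all yes -> commit (commits=1)
tx63f: all yes -> commit (commits=2)
tx1ea: no from mica -> abort (commits=2)
tx87c: no from alpha, helix, flint -> abort (commits=2)

Answer: 2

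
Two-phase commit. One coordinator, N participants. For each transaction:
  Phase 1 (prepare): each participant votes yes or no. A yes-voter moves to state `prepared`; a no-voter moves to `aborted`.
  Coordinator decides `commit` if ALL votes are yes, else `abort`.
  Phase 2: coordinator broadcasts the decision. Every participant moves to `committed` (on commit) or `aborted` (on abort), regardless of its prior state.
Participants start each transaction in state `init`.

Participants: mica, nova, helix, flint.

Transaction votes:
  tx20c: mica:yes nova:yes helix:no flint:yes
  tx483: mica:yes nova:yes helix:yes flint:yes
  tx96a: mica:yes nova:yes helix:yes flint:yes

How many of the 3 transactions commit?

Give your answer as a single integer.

Answer: 2

Derivation:
tx20c: no from helix -> abort (commits=0)
tx483: all yes -> commit (commits=1)
tx96a: all yes -> commit (commits=2)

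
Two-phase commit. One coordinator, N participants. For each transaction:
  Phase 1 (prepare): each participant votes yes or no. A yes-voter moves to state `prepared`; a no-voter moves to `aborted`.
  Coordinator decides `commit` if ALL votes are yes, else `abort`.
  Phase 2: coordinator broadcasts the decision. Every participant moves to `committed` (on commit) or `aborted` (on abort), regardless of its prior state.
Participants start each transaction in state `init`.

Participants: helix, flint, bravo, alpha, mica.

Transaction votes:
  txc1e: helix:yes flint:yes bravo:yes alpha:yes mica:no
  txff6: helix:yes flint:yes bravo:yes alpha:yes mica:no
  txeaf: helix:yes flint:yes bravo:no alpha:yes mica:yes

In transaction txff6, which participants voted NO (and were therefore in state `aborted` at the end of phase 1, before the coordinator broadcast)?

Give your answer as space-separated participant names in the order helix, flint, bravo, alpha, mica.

Txn txff6 phase 1: helix yes -> prepared; flint yes -> prepared; bravo yes -> prepared; alpha yes -> prepared; mica no -> aborted

Answer: mica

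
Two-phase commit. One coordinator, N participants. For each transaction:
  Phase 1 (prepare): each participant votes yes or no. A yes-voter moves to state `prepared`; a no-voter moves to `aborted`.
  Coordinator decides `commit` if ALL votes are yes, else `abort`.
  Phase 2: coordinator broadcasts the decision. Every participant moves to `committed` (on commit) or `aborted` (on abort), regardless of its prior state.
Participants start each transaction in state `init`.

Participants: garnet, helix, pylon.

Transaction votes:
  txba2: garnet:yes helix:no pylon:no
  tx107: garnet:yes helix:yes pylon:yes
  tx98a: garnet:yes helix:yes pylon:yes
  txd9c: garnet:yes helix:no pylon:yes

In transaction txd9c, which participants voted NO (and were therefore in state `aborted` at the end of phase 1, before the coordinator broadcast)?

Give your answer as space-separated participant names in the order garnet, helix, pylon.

Answer: helix

Derivation:
Txn txd9c phase 1: garnet yes -> prepared; helix no -> aborted; pylon yes -> prepared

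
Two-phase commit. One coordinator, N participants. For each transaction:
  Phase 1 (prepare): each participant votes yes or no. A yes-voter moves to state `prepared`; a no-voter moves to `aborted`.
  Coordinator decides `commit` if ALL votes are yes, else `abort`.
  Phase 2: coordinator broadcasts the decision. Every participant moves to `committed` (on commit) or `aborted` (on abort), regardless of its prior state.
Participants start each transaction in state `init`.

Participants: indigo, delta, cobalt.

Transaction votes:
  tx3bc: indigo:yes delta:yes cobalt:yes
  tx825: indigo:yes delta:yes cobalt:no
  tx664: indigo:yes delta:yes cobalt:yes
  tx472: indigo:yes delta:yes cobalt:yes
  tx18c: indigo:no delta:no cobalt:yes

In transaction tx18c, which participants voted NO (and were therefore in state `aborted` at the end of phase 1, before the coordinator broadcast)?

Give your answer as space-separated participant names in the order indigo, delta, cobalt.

Answer: indigo delta

Derivation:
Txn tx18c phase 1: indigo no -> aborted; delta no -> aborted; cobalt yes -> prepared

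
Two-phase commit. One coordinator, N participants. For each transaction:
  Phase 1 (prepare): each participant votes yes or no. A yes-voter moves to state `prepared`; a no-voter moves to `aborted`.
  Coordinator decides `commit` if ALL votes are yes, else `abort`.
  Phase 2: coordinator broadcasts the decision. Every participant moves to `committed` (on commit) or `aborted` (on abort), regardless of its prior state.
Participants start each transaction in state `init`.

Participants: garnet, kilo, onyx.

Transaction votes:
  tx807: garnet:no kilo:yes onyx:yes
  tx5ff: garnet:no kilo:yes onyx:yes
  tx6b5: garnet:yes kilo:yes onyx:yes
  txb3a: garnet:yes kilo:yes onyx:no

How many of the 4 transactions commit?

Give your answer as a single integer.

tx807: no from garnet -> abort (commits=0)
tx5ff: no from garnet -> abort (commits=0)
tx6b5: all yes -> commit (commits=1)
txb3a: no from onyx -> abort (commits=1)

Answer: 1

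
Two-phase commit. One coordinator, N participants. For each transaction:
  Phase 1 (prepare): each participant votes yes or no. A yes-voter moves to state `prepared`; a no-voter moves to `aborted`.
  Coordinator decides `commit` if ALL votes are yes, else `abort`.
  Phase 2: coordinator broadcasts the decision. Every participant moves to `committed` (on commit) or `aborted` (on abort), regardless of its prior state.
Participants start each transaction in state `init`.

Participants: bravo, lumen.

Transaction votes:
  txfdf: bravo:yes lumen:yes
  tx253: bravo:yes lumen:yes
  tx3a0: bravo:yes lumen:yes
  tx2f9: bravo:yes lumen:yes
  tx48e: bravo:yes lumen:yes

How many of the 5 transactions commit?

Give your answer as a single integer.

Answer: 5

Derivation:
txfdf: all yes -> commit (commits=1)
tx253: all yes -> commit (commits=2)
tx3a0: all yes -> commit (commits=3)
tx2f9: all yes -> commit (commits=4)
tx48e: all yes -> commit (commits=5)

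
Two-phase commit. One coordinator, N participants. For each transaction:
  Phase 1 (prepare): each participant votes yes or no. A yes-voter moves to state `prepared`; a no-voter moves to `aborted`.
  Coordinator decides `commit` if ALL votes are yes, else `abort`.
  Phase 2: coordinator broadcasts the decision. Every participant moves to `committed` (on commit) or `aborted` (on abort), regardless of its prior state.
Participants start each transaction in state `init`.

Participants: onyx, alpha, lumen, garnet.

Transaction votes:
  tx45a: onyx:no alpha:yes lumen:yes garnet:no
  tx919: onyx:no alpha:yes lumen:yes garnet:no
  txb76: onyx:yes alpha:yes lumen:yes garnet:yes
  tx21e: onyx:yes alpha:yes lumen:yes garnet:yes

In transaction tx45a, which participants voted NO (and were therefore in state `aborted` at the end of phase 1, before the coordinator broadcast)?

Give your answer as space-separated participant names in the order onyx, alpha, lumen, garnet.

Answer: onyx garnet

Derivation:
Txn tx45a phase 1: onyx no -> aborted; alpha yes -> prepared; lumen yes -> prepared; garnet no -> aborted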